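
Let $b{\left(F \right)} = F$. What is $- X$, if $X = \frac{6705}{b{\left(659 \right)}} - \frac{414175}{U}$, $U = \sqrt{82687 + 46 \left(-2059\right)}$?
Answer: $- \frac{6705}{659} - \frac{414175 i \sqrt{12027}}{12027} \approx -10.174 - 3776.6 i$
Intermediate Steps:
$U = i \sqrt{12027}$ ($U = \sqrt{82687 - 94714} = \sqrt{-12027} = i \sqrt{12027} \approx 109.67 i$)
$X = \frac{6705}{659} + \frac{414175 i \sqrt{12027}}{12027}$ ($X = \frac{6705}{659} - \frac{414175}{i \sqrt{12027}} = 6705 \cdot \frac{1}{659} - 414175 \left(- \frac{i \sqrt{12027}}{12027}\right) = \frac{6705}{659} + \frac{414175 i \sqrt{12027}}{12027} \approx 10.174 + 3776.6 i$)
$- X = - (\frac{6705}{659} + \frac{414175 i \sqrt{12027}}{12027}) = - \frac{6705}{659} - \frac{414175 i \sqrt{12027}}{12027}$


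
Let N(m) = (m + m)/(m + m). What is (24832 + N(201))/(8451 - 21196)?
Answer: -24833/12745 ≈ -1.9485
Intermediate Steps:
N(m) = 1 (N(m) = (2*m)/((2*m)) = (2*m)*(1/(2*m)) = 1)
(24832 + N(201))/(8451 - 21196) = (24832 + 1)/(8451 - 21196) = 24833/(-12745) = 24833*(-1/12745) = -24833/12745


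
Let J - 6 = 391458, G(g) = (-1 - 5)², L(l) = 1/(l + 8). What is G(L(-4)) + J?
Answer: 391500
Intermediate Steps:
L(l) = 1/(8 + l)
G(g) = 36 (G(g) = (-6)² = 36)
J = 391464 (J = 6 + 391458 = 391464)
G(L(-4)) + J = 36 + 391464 = 391500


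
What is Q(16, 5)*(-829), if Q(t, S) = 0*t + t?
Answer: -13264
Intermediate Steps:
Q(t, S) = t (Q(t, S) = 0 + t = t)
Q(16, 5)*(-829) = 16*(-829) = -13264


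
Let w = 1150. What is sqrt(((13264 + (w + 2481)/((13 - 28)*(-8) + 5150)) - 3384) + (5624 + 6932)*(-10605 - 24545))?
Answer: 11*I*sqrt(101298443789030)/5270 ≈ 21008.0*I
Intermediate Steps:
sqrt(((13264 + (w + 2481)/((13 - 28)*(-8) + 5150)) - 3384) + (5624 + 6932)*(-10605 - 24545)) = sqrt(((13264 + (1150 + 2481)/((13 - 28)*(-8) + 5150)) - 3384) + (5624 + 6932)*(-10605 - 24545)) = sqrt(((13264 + 3631/(-15*(-8) + 5150)) - 3384) + 12556*(-35150)) = sqrt(((13264 + 3631/(120 + 5150)) - 3384) - 441343400) = sqrt(((13264 + 3631/5270) - 3384) - 441343400) = sqrt((69904911/5270 - 3384) - 441343400) = sqrt(52071231/5270 - 441343400) = sqrt(-2325827646769/5270) = 11*I*sqrt(101298443789030)/5270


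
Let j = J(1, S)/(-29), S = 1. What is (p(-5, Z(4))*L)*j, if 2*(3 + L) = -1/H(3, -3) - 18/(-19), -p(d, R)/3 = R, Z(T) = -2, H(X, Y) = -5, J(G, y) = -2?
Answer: -2766/2755 ≈ -1.0040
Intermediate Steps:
j = 2/29 (j = -2/(-29) = -2*(-1/29) = 2/29 ≈ 0.068966)
p(d, R) = -3*R
L = -461/190 (L = -3 + (-1/(-5) - 18/(-19))/2 = -3 + (-1*(-1/5) - 18*(-1/19))/2 = -3 + (1/5 + 18/19)/2 = -3 + (1/2)*(109/95) = -3 + 109/190 = -461/190 ≈ -2.4263)
(p(-5, Z(4))*L)*j = (-3*(-2)*(-461/190))*(2/29) = (6*(-461/190))*(2/29) = -1383/95*2/29 = -2766/2755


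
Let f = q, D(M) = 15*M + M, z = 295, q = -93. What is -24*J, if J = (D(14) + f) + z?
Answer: -10224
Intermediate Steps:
D(M) = 16*M
f = -93
J = 426 (J = (16*14 - 93) + 295 = (224 - 93) + 295 = 131 + 295 = 426)
-24*J = -24*426 = -10224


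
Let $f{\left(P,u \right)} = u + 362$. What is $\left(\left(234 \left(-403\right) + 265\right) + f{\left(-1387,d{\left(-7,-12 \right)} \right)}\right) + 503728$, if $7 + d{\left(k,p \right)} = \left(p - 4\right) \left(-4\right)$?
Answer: $410110$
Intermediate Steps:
$d{\left(k,p \right)} = 9 - 4 p$ ($d{\left(k,p \right)} = -7 + \left(p - 4\right) \left(-4\right) = -7 + \left(-4 + p\right) \left(-4\right) = -7 - \left(-16 + 4 p\right) = 9 - 4 p$)
$f{\left(P,u \right)} = 362 + u$
$\left(\left(234 \left(-403\right) + 265\right) + f{\left(-1387,d{\left(-7,-12 \right)} \right)}\right) + 503728 = \left(\left(234 \left(-403\right) + 265\right) + \left(362 + \left(9 - -48\right)\right)\right) + 503728 = \left(\left(-94302 + 265\right) + \left(362 + \left(9 + 48\right)\right)\right) + 503728 = \left(-94037 + \left(362 + 57\right)\right) + 503728 = \left(-94037 + 419\right) + 503728 = -93618 + 503728 = 410110$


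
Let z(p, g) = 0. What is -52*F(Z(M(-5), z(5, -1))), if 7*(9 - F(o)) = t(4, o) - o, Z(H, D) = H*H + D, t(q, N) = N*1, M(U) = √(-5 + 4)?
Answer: -468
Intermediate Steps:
M(U) = I (M(U) = √(-1) = I)
t(q, N) = N
Z(H, D) = D + H² (Z(H, D) = H² + D = D + H²)
F(o) = 9 (F(o) = 9 - (o - o)/7 = 9 - ⅐*0 = 9 + 0 = 9)
-52*F(Z(M(-5), z(5, -1))) = -52*9 = -468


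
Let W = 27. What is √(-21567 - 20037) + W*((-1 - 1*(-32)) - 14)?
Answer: 459 + 2*I*√10401 ≈ 459.0 + 203.97*I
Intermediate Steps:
√(-21567 - 20037) + W*((-1 - 1*(-32)) - 14) = √(-21567 - 20037) + 27*((-1 - 1*(-32)) - 14) = √(-41604) + 27*((-1 + 32) - 14) = 2*I*√10401 + 27*(31 - 14) = 2*I*√10401 + 27*17 = 2*I*√10401 + 459 = 459 + 2*I*√10401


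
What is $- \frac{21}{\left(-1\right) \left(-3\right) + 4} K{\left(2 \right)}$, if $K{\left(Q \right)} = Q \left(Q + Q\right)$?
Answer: $-24$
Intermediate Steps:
$K{\left(Q \right)} = 2 Q^{2}$ ($K{\left(Q \right)} = Q 2 Q = 2 Q^{2}$)
$- \frac{21}{\left(-1\right) \left(-3\right) + 4} K{\left(2 \right)} = - \frac{21}{\left(-1\right) \left(-3\right) + 4} \cdot 2 \cdot 2^{2} = - \frac{21}{3 + 4} \cdot 2 \cdot 4 = - \frac{21}{7} \cdot 8 = \left(-21\right) \frac{1}{7} \cdot 8 = \left(-3\right) 8 = -24$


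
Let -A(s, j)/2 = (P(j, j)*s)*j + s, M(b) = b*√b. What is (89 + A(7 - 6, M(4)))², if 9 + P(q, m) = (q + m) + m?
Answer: 23409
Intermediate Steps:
P(q, m) = -9 + q + 2*m (P(q, m) = -9 + ((q + m) + m) = -9 + ((m + q) + m) = -9 + (q + 2*m) = -9 + q + 2*m)
M(b) = b^(3/2)
A(s, j) = -2*s - 2*j*s*(-9 + 3*j) (A(s, j) = -2*(((-9 + j + 2*j)*s)*j + s) = -2*(((-9 + 3*j)*s)*j + s) = -2*((s*(-9 + 3*j))*j + s) = -2*(j*s*(-9 + 3*j) + s) = -2*(s + j*s*(-9 + 3*j)) = -2*s - 2*j*s*(-9 + 3*j))
(89 + A(7 - 6, M(4)))² = (89 - 2*(7 - 6)*(1 + 3*4^(3/2)*(-3 + 4^(3/2))))² = (89 - 2*1*(1 + 3*8*(-3 + 8)))² = (89 - 2*1*(1 + 3*8*5))² = (89 - 2*1*(1 + 120))² = (89 - 2*1*121)² = (89 - 242)² = (-153)² = 23409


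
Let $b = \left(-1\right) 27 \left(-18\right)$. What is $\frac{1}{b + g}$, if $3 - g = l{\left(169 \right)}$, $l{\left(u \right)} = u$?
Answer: $\frac{1}{320} \approx 0.003125$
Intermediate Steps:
$b = 486$ ($b = \left(-27\right) \left(-18\right) = 486$)
$g = -166$ ($g = 3 - 169 = -166$)
$\frac{1}{b + g} = \frac{1}{486 - 166} = \frac{1}{320}$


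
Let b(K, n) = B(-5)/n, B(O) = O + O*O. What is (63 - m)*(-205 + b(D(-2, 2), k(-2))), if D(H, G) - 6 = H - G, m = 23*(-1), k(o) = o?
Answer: -18490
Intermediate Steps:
B(O) = O + O²
m = -23
D(H, G) = 6 + H - G (D(H, G) = 6 + (H - G) = 6 + H - G)
b(K, n) = 20/n (b(K, n) = (-5*(1 - 5))/n = (-5*(-4))/n = 20/n)
(63 - m)*(-205 + b(D(-2, 2), k(-2))) = (63 - 1*(-23))*(-205 + 20/(-2)) = (63 + 23)*(-205 + 20*(-½)) = 86*(-205 - 10) = 86*(-215) = -18490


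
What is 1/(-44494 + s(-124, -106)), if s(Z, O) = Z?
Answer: -1/44618 ≈ -2.2412e-5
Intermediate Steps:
1/(-44494 + s(-124, -106)) = 1/(-44494 - 124) = 1/(-44618) = -1/44618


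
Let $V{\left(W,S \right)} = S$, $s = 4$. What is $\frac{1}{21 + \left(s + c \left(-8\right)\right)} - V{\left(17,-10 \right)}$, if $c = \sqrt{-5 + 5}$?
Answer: $\frac{251}{25} \approx 10.04$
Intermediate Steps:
$c = 0$ ($c = \sqrt{0} = 0$)
$\frac{1}{21 + \left(s + c \left(-8\right)\right)} - V{\left(17,-10 \right)} = \frac{1}{21 + \left(4 + 0 \left(-8\right)\right)} - -10 = \frac{1}{21 + \left(4 + 0\right)} + 10 = \frac{1}{21 + 4} + 10 = \frac{1}{25} + 10 = \frac{251}{25}$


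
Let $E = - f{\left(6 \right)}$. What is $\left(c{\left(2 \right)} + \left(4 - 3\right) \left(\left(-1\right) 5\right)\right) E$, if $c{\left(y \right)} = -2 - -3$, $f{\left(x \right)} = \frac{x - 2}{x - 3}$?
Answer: $\frac{16}{3} \approx 5.3333$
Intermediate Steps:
$f{\left(x \right)} = \frac{-2 + x}{-3 + x}$
$c{\left(y \right)} = 1$ ($c{\left(y \right)} = -2 + 3 = 1$)
$E = - \frac{4}{3}$ ($E = - \frac{-2 + 6}{-3 + 6} = - \frac{4}{3} \approx -1.3333$)
$\left(c{\left(2 \right)} + \left(4 - 3\right) \left(\left(-1\right) 5\right)\right) E = \left(1 + \left(4 - 3\right) \left(\left(-1\right) 5\right)\right) \left(- \frac{4}{3}\right) = \left(1 + 1 \left(-5\right)\right) \left(- \frac{4}{3}\right) = \left(1 - 5\right) \left(- \frac{4}{3}\right) = \left(-4\right) \left(- \frac{4}{3}\right) = \frac{16}{3}$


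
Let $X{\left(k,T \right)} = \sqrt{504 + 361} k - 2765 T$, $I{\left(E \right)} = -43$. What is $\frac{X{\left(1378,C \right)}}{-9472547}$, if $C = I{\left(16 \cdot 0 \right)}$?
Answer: $- \frac{16985}{1353221} - \frac{1378 \sqrt{865}}{9472547} \approx -0.01683$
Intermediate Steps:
$C = -43$
$X{\left(k,T \right)} = - 2765 T + k \sqrt{865}$ ($X{\left(k,T \right)} = \sqrt{865} k - 2765 T = k \sqrt{865} - 2765 T = - 2765 T + k \sqrt{865}$)
$\frac{X{\left(1378,C \right)}}{-9472547} = \frac{\left(-2765\right) \left(-43\right) + 1378 \sqrt{865}}{-9472547} = \left(118895 + 1378 \sqrt{865}\right) \left(- \frac{1}{9472547}\right) = - \frac{16985}{1353221} - \frac{1378 \sqrt{865}}{9472547}$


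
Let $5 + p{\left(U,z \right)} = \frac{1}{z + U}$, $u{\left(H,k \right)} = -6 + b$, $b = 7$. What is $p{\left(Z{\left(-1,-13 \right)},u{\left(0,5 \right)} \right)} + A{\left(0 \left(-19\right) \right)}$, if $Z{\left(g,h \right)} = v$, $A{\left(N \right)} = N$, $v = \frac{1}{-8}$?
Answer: $- \frac{27}{7} \approx -3.8571$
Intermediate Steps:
$u{\left(H,k \right)} = 1$ ($u{\left(H,k \right)} = -6 + 7 = 1$)
$v = - \frac{1}{8} \approx -0.125$
$Z{\left(g,h \right)} = - \frac{1}{8}$
$p{\left(U,z \right)} = -5 + \frac{1}{U + z}$ ($p{\left(U,z \right)} = -5 + \frac{1}{z + U} = -5 + \frac{1}{U + z}$)
$p{\left(Z{\left(-1,-13 \right)},u{\left(0,5 \right)} \right)} + A{\left(0 \left(-19\right) \right)} = \frac{1 - - \frac{5}{8} - 5}{- \frac{1}{8} + 1} + 0 \left(-19\right) = \frac{1 + \frac{5}{8} - 5}{\frac{7}{8}} + 0 = \frac{8}{7} \left(- \frac{27}{8}\right) + 0 = - \frac{27}{7} + 0 = - \frac{27}{7}$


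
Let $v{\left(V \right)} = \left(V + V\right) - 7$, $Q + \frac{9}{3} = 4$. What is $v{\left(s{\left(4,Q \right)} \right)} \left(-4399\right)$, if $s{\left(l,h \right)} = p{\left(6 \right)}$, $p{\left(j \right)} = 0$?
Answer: $30793$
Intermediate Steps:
$Q = 1$ ($Q = -3 + 4 = 1$)
$s{\left(l,h \right)} = 0$
$v{\left(V \right)} = -7 + 2 V$ ($v{\left(V \right)} = 2 V - 7 = -7 + 2 V$)
$v{\left(s{\left(4,Q \right)} \right)} \left(-4399\right) = \left(-7 + 2 \cdot 0\right) \left(-4399\right) = \left(-7 + 0\right) \left(-4399\right) = \left(-7\right) \left(-4399\right) = 30793$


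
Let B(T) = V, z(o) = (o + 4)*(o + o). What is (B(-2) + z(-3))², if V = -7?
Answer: 169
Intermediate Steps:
z(o) = 2*o*(4 + o) (z(o) = (4 + o)*(2*o) = 2*o*(4 + o))
B(T) = -7
(B(-2) + z(-3))² = (-7 + 2*(-3)*(4 - 3))² = (-7 + 2*(-3)*1)² = (-7 - 6)² = (-13)² = 169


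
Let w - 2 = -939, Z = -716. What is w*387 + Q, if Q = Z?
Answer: -363335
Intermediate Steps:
w = -937 (w = 2 - 939 = -937)
Q = -716
w*387 + Q = -937*387 - 716 = -362619 - 716 = -363335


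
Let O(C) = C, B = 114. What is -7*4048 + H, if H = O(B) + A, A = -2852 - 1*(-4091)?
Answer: -26983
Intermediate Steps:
A = 1239 (A = -2852 + 4091 = 1239)
H = 1353 (H = 114 + 1239 = 1353)
-7*4048 + H = -7*4048 + 1353 = -28336 + 1353 = -26983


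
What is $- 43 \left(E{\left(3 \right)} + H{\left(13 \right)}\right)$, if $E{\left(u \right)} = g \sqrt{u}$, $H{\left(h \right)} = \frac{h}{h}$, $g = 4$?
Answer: $-43 - 172 \sqrt{3} \approx -340.91$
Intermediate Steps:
$H{\left(h \right)} = 1$
$E{\left(u \right)} = 4 \sqrt{u}$
$- 43 \left(E{\left(3 \right)} + H{\left(13 \right)}\right) = - 43 \left(4 \sqrt{3} + 1\right) = - 43 \left(1 + 4 \sqrt{3}\right) = -43 - 172 \sqrt{3}$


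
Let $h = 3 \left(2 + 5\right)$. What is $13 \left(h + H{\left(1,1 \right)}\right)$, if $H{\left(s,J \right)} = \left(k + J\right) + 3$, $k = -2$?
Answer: $299$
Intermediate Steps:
$H{\left(s,J \right)} = 1 + J$ ($H{\left(s,J \right)} = \left(-2 + J\right) + 3 = 1 + J$)
$h = 21$ ($h = 3 \cdot 7 = 21$)
$13 \left(h + H{\left(1,1 \right)}\right) = 13 \left(21 + \left(1 + 1\right)\right) = 13 \left(21 + 2\right) = 13 \cdot 23 = 299$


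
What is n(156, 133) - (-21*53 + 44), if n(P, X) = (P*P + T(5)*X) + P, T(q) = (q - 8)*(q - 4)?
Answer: 25162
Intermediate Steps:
T(q) = (-8 + q)*(-4 + q)
n(P, X) = P + P**2 - 3*X (n(P, X) = (P*P + (32 + 5**2 - 12*5)*X) + P = (P**2 + (32 + 25 - 60)*X) + P = (P**2 - 3*X) + P = P + P**2 - 3*X)
n(156, 133) - (-21*53 + 44) = (156 + 156**2 - 3*133) - (-21*53 + 44) = (156 + 24336 - 399) - (-1113 + 44) = 24093 - 1*(-1069) = 24093 + 1069 = 25162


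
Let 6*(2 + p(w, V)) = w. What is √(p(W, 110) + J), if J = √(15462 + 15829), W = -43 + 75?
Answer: √(30 + 9*√31291)/3 ≈ 13.425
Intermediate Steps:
W = 32
p(w, V) = -2 + w/6
J = √31291 ≈ 176.89
√(p(W, 110) + J) = √((-2 + (⅙)*32) + √31291) = √((-2 + 16/3) + √31291) = √(10/3 + √31291)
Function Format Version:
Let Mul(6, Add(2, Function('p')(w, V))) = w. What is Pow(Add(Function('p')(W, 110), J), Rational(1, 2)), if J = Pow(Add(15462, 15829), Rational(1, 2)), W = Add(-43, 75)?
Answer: Mul(Rational(1, 3), Pow(Add(30, Mul(9, Pow(31291, Rational(1, 2)))), Rational(1, 2))) ≈ 13.425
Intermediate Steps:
W = 32
Function('p')(w, V) = Add(-2, Mul(Rational(1, 6), w))
J = Pow(31291, Rational(1, 2)) ≈ 176.89
Pow(Add(Function('p')(W, 110), J), Rational(1, 2)) = Pow(Add(Add(-2, Mul(Rational(1, 6), 32)), Pow(31291, Rational(1, 2))), Rational(1, 2)) = Pow(Add(Add(-2, Rational(16, 3)), Pow(31291, Rational(1, 2))), Rational(1, 2)) = Pow(Add(Rational(10, 3), Pow(31291, Rational(1, 2))), Rational(1, 2))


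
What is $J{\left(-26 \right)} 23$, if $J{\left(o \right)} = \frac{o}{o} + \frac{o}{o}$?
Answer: $46$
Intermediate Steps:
$J{\left(o \right)} = 2$ ($J{\left(o \right)} = 1 + 1 = 2$)
$J{\left(-26 \right)} 23 = 2 \cdot 23 = 46$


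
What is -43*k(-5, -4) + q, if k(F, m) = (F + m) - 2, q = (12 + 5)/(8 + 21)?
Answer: 13734/29 ≈ 473.59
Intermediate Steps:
q = 17/29 ≈ 0.58621
k(F, m) = -2 + F + m
-43*k(-5, -4) + q = -43*(-2 - 5 - 4) + 17/29 = -43*(-11) + 17/29 = 473 + 17/29 = 13734/29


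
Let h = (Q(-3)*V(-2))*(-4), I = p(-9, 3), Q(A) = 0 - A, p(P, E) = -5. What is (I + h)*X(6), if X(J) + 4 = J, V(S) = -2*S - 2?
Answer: -58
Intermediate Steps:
V(S) = -2 - 2*S
X(J) = -4 + J
Q(A) = -A
I = -5
h = -24 (h = ((-1*(-3))*(-2 - 2*(-2)))*(-4) = (3*(-2 + 4))*(-4) = (3*2)*(-4) = 6*(-4) = -24)
(I + h)*X(6) = (-5 - 24)*(-4 + 6) = -29*2 = -58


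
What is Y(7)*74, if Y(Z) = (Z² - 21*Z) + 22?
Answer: -5624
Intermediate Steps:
Y(Z) = 22 + Z² - 21*Z
Y(7)*74 = (22 + 7² - 21*7)*74 = (22 + 49 - 147)*74 = -76*74 = -5624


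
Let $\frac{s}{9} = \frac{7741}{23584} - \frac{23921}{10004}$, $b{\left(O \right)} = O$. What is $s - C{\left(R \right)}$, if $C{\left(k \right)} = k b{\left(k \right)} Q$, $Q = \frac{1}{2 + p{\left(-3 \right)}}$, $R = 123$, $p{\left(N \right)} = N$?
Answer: $\frac{891267540561}{58983584} \approx 15110.0$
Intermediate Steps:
$s = - \frac{1095101775}{58983584}$ ($s = 9 \left(\frac{7741}{23584} - \frac{23921}{10004}\right) = 9 \left(- \frac{121677975}{58983584}\right) = - \frac{1095101775}{58983584} \approx -18.566$)
$Q = -1$ ($Q = \frac{1}{2 - 3} = \frac{1}{-1} = -1$)
$C{\left(k \right)} = - k^{2}$ ($C{\left(k \right)} = k k \left(-1\right) = k^{2} \left(-1\right) = - k^{2}$)
$s - C{\left(R \right)} = - \frac{1095101775}{58983584} - - 123^{2} = - \frac{1095101775}{58983584} - \left(-1\right) 15129 = - \frac{1095101775}{58983584} - -15129 = - \frac{1095101775}{58983584} + 15129 = \frac{891267540561}{58983584}$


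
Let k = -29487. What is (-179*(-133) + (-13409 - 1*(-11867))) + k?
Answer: -7222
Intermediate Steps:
(-179*(-133) + (-13409 - 1*(-11867))) + k = (-179*(-133) + (-13409 - 1*(-11867))) - 29487 = (23807 + (-13409 + 11867)) - 29487 = (23807 - 1542) - 29487 = 22265 - 29487 = -7222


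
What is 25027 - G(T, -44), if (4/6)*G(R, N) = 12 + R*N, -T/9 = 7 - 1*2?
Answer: 22039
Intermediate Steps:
T = -45 (T = -9*(7 - 1*2) = -9*(7 - 2) = -9*5 = -45)
G(R, N) = 18 + 3*N*R/2 (G(R, N) = 3*(12 + R*N)/2 = 3*(12 + N*R)/2 = 18 + 3*N*R/2)
25027 - G(T, -44) = 25027 - (18 + (3/2)*(-44)*(-45)) = 25027 - (18 + 2970) = 25027 - 1*2988 = 25027 - 2988 = 22039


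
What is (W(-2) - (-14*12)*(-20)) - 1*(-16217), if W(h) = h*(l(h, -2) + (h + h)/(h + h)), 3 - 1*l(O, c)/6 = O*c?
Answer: 12867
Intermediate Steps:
l(O, c) = 18 - 6*O*c
W(h) = h*(19 + 12*h) (W(h) = h*((18 - 6*h*(-2)) + (h + h)/(h + h)) = h*((18 + 12*h) + (2*h)/((2*h))) = h*((18 + 12*h) + (2*h)*(1/(2*h))) = h*((18 + 12*h) + 1) = h*(19 + 12*h))
(W(-2) - (-14*12)*(-20)) - 1*(-16217) = (-2*(19 + 12*(-2)) - (-14*12)*(-20)) - 1*(-16217) = (-2*(19 - 24) - (-168)*(-20)) + 16217 = (-2*(-5) - 1*3360) + 16217 = (10 - 3360) + 16217 = -3350 + 16217 = 12867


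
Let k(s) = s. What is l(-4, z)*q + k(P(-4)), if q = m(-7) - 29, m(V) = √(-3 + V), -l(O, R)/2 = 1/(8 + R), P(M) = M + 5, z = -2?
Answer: 32/3 - I*√10/3 ≈ 10.667 - 1.0541*I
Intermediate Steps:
P(M) = 5 + M
l(O, R) = -2/(8 + R)
q = -29 + I*√10 (q = √(-3 - 7) - 29 = √(-10) - 29 = I*√10 - 29 = -29 + I*√10 ≈ -29.0 + 3.1623*I)
l(-4, z)*q + k(P(-4)) = (-2/(8 - 2))*(-29 + I*√10) + (5 - 4) = (-2/6)*(-29 + I*√10) + 1 = (-2*⅙)*(-29 + I*√10) + 1 = -(-29 + I*√10)/3 + 1 = (29/3 - I*√10/3) + 1 = 32/3 - I*√10/3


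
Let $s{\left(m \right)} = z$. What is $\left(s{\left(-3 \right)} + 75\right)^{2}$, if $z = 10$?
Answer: $7225$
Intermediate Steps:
$s{\left(m \right)} = 10$
$\left(s{\left(-3 \right)} + 75\right)^{2} = \left(10 + 75\right)^{2} = 85^{2} = 7225$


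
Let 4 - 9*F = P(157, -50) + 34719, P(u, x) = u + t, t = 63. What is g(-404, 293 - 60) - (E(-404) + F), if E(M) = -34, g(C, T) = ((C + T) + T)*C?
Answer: -63397/3 ≈ -21132.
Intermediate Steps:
P(u, x) = 63 + u (P(u, x) = u + 63 = 63 + u)
g(C, T) = C*(C + 2*T) (g(C, T) = (C + 2*T)*C = C*(C + 2*T))
F = -11645/3 (F = 4/9 - ((63 + 157) + 34719)/9 = 4/9 - (220 + 34719)/9 = 4/9 - ⅑*34939 = 4/9 - 34939/9 = -11645/3 ≈ -3881.7)
g(-404, 293 - 60) - (E(-404) + F) = -404*(-404 + 2*(293 - 60)) - (-34 - 11645/3) = -404*(-404 + 2*233) - 1*(-11747/3) = -404*(-404 + 466) + 11747/3 = -404*62 + 11747/3 = -25048 + 11747/3 = -63397/3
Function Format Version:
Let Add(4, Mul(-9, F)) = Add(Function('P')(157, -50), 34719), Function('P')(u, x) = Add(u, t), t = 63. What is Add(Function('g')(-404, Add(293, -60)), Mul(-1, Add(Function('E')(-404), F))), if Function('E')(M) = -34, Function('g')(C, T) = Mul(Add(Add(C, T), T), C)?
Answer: Rational(-63397, 3) ≈ -21132.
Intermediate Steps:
Function('P')(u, x) = Add(63, u) (Function('P')(u, x) = Add(u, 63) = Add(63, u))
Function('g')(C, T) = Mul(C, Add(C, Mul(2, T))) (Function('g')(C, T) = Mul(Add(C, Mul(2, T)), C) = Mul(C, Add(C, Mul(2, T))))
F = Rational(-11645, 3) (F = Add(Rational(4, 9), Mul(Rational(-1, 9), Add(Add(63, 157), 34719))) = Add(Rational(4, 9), Mul(Rational(-1, 9), Add(220, 34719))) = Add(Rational(4, 9), Mul(Rational(-1, 9), 34939)) = Add(Rational(4, 9), Rational(-34939, 9)) = Rational(-11645, 3) ≈ -3881.7)
Add(Function('g')(-404, Add(293, -60)), Mul(-1, Add(Function('E')(-404), F))) = Add(Mul(-404, Add(-404, Mul(2, Add(293, -60)))), Mul(-1, Add(-34, Rational(-11645, 3)))) = Add(Mul(-404, Add(-404, Mul(2, 233))), Mul(-1, Rational(-11747, 3))) = Add(Mul(-404, Add(-404, 466)), Rational(11747, 3)) = Add(Mul(-404, 62), Rational(11747, 3)) = Add(-25048, Rational(11747, 3)) = Rational(-63397, 3)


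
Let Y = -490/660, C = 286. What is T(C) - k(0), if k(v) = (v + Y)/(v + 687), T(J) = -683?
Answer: -30968537/45342 ≈ -683.00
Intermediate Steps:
Y = -49/66 (Y = -490*1/660 = -49/66 ≈ -0.74242)
k(v) = (-49/66 + v)/(687 + v) (k(v) = (v - 49/66)/(v + 687) = (-49/66 + v)/(687 + v))
T(C) - k(0) = -683 - (-49/66 + 0)/(687 + 0) = -683 - (-49)/(687*66) = -683 - 1*(-49/45342) = -683 + 49/45342 = -30968537/45342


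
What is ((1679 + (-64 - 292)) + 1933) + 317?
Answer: 3573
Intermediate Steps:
((1679 + (-64 - 292)) + 1933) + 317 = ((1679 - 356) + 1933) + 317 = (1323 + 1933) + 317 = 3256 + 317 = 3573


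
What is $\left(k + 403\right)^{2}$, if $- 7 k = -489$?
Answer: $\frac{10956100}{49} \approx 2.2359 \cdot 10^{5}$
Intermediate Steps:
$k = \frac{489}{7}$ ($k = \left(- \frac{1}{7}\right) \left(-489\right) = \frac{489}{7} \approx 69.857$)
$\left(k + 403\right)^{2} = \left(\frac{489}{7} + 403\right)^{2} = \left(\frac{3310}{7}\right)^{2} = \frac{10956100}{49}$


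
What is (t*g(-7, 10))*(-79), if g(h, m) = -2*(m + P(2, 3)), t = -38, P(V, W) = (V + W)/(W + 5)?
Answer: -127585/2 ≈ -63793.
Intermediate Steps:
P(V, W) = (V + W)/(5 + W)
g(h, m) = -5/4 - 2*m (g(h, m) = -2*(m + (2 + 3)/(5 + 3)) = -2*(m + 5/8) = -2*(5/8 + m) = -5/4 - 2*m)
(t*g(-7, 10))*(-79) = -38*(-5/4 - 2*10)*(-79) = -38*(-5/4 - 20)*(-79) = -38*(-85/4)*(-79) = (1615/2)*(-79) = -127585/2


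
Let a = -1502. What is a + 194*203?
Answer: 37880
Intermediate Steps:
a + 194*203 = -1502 + 194*203 = -1502 + 39382 = 37880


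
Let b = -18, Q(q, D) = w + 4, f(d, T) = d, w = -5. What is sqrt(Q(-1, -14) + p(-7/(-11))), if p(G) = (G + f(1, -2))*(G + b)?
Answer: I*sqrt(3559)/11 ≈ 5.4234*I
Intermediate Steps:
Q(q, D) = -1 (Q(q, D) = -5 + 4 = -1)
p(G) = (1 + G)*(-18 + G) (p(G) = (G + 1)*(G - 18) = (1 + G)*(-18 + G))
sqrt(Q(-1, -14) + p(-7/(-11))) = sqrt(-1 + (-18 + (-7/(-11))**2 - (-119)/(-11))) = sqrt(-1 + (-18 + (-7*(-1/11))**2 - (-119)*(-1)/11)) = sqrt(-1 + (-18 + (7/11)**2 - 17*7/11)) = sqrt(-1 + (-18 + 49/121 - 119/11)) = sqrt(-1 - 3438/121) = sqrt(-3559/121) = I*sqrt(3559)/11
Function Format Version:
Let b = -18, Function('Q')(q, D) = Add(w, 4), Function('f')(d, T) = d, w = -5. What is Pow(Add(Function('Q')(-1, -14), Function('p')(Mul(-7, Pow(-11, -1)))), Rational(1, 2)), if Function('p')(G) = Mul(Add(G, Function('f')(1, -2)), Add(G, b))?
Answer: Mul(Rational(1, 11), I, Pow(3559, Rational(1, 2))) ≈ Mul(5.4234, I)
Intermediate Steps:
Function('Q')(q, D) = -1 (Function('Q')(q, D) = Add(-5, 4) = -1)
Function('p')(G) = Mul(Add(1, G), Add(-18, G)) (Function('p')(G) = Mul(Add(G, 1), Add(G, -18)) = Mul(Add(1, G), Add(-18, G)))
Pow(Add(Function('Q')(-1, -14), Function('p')(Mul(-7, Pow(-11, -1)))), Rational(1, 2)) = Pow(Add(-1, Add(-18, Pow(Mul(-7, Pow(-11, -1)), 2), Mul(-17, Mul(-7, Pow(-11, -1))))), Rational(1, 2)) = Pow(Add(-1, Add(-18, Pow(Mul(-7, Rational(-1, 11)), 2), Mul(-17, Mul(-7, Rational(-1, 11))))), Rational(1, 2)) = Pow(Add(-1, Add(-18, Pow(Rational(7, 11), 2), Mul(-17, Rational(7, 11)))), Rational(1, 2)) = Pow(Add(-1, Add(-18, Rational(49, 121), Rational(-119, 11))), Rational(1, 2)) = Pow(Add(-1, Rational(-3438, 121)), Rational(1, 2)) = Pow(Rational(-3559, 121), Rational(1, 2)) = Mul(Rational(1, 11), I, Pow(3559, Rational(1, 2)))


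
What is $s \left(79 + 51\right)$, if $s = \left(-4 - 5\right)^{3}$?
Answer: $-94770$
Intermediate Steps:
$s = -729$ ($s = \left(-4 - 5\right)^{3} = \left(-9\right)^{3} = -729$)
$s \left(79 + 51\right) = - 729 \left(79 + 51\right) = \left(-729\right) 130 = -94770$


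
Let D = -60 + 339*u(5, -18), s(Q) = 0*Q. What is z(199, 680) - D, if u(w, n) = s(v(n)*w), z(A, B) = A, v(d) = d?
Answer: 259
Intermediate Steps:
s(Q) = 0
u(w, n) = 0
D = -60 (D = -60 + 339*0 = -60 + 0 = -60)
z(199, 680) - D = 199 - 1*(-60) = 199 + 60 = 259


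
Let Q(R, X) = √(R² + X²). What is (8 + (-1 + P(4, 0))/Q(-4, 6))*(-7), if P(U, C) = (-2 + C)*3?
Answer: -56 + 49*√13/26 ≈ -49.205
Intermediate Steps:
P(U, C) = -6 + 3*C
(8 + (-1 + P(4, 0))/Q(-4, 6))*(-7) = (8 + (-1 + (-6 + 3*0))/(√((-4)² + 6²)))*(-7) = (8 + (-1 + (-6 + 0))/(√(16 + 36)))*(-7) = (8 + (-1 - 6)/(√52))*(-7) = (8 - 7*√13/26)*(-7) = -56 + 49*√13/26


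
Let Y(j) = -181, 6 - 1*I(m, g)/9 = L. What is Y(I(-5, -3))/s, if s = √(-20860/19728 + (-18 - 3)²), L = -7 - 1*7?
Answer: -1086*√297262189/2169797 ≈ -8.6294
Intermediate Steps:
L = -14 (L = -7 - 7 = -14)
I(m, g) = 180 (I(m, g) = 54 - 9*(-14) = 54 + 126 = 180)
s = √297262189/822 (s = √(-20860*1/19728 + (-21)²) = √(-5215/4932 + 441) = √(2169797/4932) = √297262189/822 ≈ 20.975)
Y(I(-5, -3))/s = -181*6*√297262189/2169797 = -1086*√297262189/2169797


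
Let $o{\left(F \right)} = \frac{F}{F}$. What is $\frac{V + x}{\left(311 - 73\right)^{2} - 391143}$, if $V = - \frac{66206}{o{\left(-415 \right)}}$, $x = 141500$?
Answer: $- \frac{1602}{7117} \approx -0.22509$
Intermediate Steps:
$o{\left(F \right)} = 1$
$V = -66206$ ($V = - \frac{66206}{1} = \left(-66206\right) 1 = -66206$)
$\frac{V + x}{\left(311 - 73\right)^{2} - 391143} = \frac{-66206 + 141500}{\left(311 - 73\right)^{2} - 391143} = \frac{75294}{238^{2} - 391143} = \frac{75294}{56644 - 391143} = \frac{75294}{-334499} = 75294 \left(- \frac{1}{334499}\right) = - \frac{1602}{7117}$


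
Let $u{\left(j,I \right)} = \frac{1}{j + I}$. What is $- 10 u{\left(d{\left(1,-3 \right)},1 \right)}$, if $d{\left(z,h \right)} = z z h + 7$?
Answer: $-2$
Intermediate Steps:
$d{\left(z,h \right)} = 7 + h z^{2}$ ($d{\left(z,h \right)} = z^{2} h + 7 = h z^{2} + 7 = 7 + h z^{2}$)
$u{\left(j,I \right)} = \frac{1}{I + j}$
$- 10 u{\left(d{\left(1,-3 \right)},1 \right)} = - \frac{10}{1 + \left(7 - 3 \cdot 1^{2}\right)} = - \frac{10}{1 + \left(7 - 3\right)} = - \frac{10}{1 + 4} = - \frac{10}{5} = \left(-10\right) \frac{1}{5} = -2$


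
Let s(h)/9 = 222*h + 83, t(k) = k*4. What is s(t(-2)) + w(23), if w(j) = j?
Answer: -15214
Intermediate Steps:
t(k) = 4*k
s(h) = 747 + 1998*h (s(h) = 9*(222*h + 83) = 9*(83 + 222*h) = 747 + 1998*h)
s(t(-2)) + w(23) = (747 + 1998*(4*(-2))) + 23 = (747 + 1998*(-8)) + 23 = (747 - 15984) + 23 = -15237 + 23 = -15214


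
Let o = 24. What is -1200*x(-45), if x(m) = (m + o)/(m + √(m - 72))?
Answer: -9000/17 - 600*I*√13/17 ≈ -529.41 - 127.25*I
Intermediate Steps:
x(m) = (24 + m)/(m + √(-72 + m)) (x(m) = (m + 24)/(m + √(m - 72)) = (24 + m)/(m + √(-72 + m)))
-1200*x(-45) = -1200*(24 - 45)/(-45 + √(-72 - 45)) = -1200*(-21)/(-45 + √(-117)) = -1200*(-21)/(-45 + 3*I*√13) = -(-25200)/(-45 + 3*I*√13) = 25200/(-45 + 3*I*√13)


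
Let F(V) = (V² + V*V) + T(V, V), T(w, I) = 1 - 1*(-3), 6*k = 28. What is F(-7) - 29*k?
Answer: -100/3 ≈ -33.333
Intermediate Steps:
k = 14/3 (k = (⅙)*28 = 14/3 ≈ 4.6667)
T(w, I) = 4 (T(w, I) = 1 + 3 = 4)
F(V) = 4 + 2*V² (F(V) = (V² + V*V) + 4 = (V² + V²) + 4 = 2*V² + 4 = 4 + 2*V²)
F(-7) - 29*k = (4 + 2*(-7)²) - 29*14/3 = (4 + 2*49) - 406/3 = (4 + 98) - 406/3 = 102 - 406/3 = -100/3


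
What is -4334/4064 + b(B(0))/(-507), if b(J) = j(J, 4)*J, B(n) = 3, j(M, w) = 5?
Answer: -376383/343408 ≈ -1.0960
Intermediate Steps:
b(J) = 5*J
-4334/4064 + b(B(0))/(-507) = -4334/4064 + (5*3)/(-507) = -4334*1/4064 + 15*(-1/507) = -2167/2032 - 5/169 = -376383/343408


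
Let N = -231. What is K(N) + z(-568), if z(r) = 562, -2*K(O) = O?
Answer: 1355/2 ≈ 677.50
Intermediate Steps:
K(O) = -O/2
K(N) + z(-568) = -½*(-231) + 562 = 231/2 + 562 = 1355/2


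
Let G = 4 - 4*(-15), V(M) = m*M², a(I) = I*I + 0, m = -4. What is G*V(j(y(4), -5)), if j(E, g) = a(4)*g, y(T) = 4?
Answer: -1638400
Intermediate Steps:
a(I) = I² (a(I) = I² + 0 = I²)
j(E, g) = 16*g (j(E, g) = 4²*g = 16*g)
V(M) = -4*M²
G = 64 (G = 4 + 60 = 64)
G*V(j(y(4), -5)) = 64*(-4*(16*(-5))²) = 64*(-4*(-80)²) = 64*(-4*6400) = 64*(-25600) = -1638400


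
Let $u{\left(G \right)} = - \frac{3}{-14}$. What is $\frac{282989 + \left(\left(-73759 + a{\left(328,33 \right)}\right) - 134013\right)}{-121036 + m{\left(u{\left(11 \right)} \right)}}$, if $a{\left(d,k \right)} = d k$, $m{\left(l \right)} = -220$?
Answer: $- \frac{86041}{121256} \approx -0.70958$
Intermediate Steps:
$u{\left(G \right)} = \frac{3}{14}$ ($u{\left(G \right)} = \left(-3\right) \left(- \frac{1}{14}\right) = \frac{3}{14}$)
$\frac{282989 + \left(\left(-73759 + a{\left(328,33 \right)}\right) - 134013\right)}{-121036 + m{\left(u{\left(11 \right)} \right)}} = \frac{282989 + \left(\left(-73759 + 328 \cdot 33\right) - 134013\right)}{-121036 - 220} = \frac{282989 + \left(\left(-73759 + 10824\right) - 134013\right)}{-121256} = \left(282989 - 196948\right) \left(- \frac{1}{121256}\right) = 86041 \left(- \frac{1}{121256}\right) = - \frac{86041}{121256}$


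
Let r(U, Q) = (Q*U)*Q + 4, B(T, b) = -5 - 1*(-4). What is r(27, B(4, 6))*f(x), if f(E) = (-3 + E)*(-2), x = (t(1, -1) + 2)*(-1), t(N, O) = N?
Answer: 372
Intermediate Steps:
B(T, b) = -1 (B(T, b) = -5 + 4 = -1)
r(U, Q) = 4 + U*Q² (r(U, Q) = U*Q² + 4 = 4 + U*Q²)
x = -3 (x = (1 + 2)*(-1) = 3*(-1) = -3)
f(E) = 6 - 2*E
r(27, B(4, 6))*f(x) = (4 + 27*(-1)²)*(6 - 2*(-3)) = (4 + 27*1)*(6 + 6) = (4 + 27)*12 = 31*12 = 372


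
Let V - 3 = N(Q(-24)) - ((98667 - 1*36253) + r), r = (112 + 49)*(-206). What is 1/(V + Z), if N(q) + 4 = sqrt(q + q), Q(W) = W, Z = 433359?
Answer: 202055/81652446074 - I*sqrt(3)/40826223037 ≈ 2.4746e-6 - 4.2425e-11*I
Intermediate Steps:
r = -33166 (r = 161*(-206) = -33166)
N(q) = -4 + sqrt(2)*sqrt(q) (N(q) = -4 + sqrt(q + q) = -4 + sqrt(2*q) = -4 + sqrt(2)*sqrt(q))
V = -29249 + 4*I*sqrt(3) (V = 3 + ((-4 + sqrt(2)*sqrt(-24)) - ((98667 - 1*36253) - 33166)) = 3 + ((-4 + sqrt(2)*(2*I*sqrt(6))) - ((98667 - 36253) - 33166)) = 3 + ((-4 + 4*I*sqrt(3)) - (62414 - 33166)) = 3 + ((-4 + 4*I*sqrt(3)) - 1*29248) = 3 + ((-4 + 4*I*sqrt(3)) - 29248) = 3 + (-29252 + 4*I*sqrt(3)) = -29249 + 4*I*sqrt(3) ≈ -29249.0 + 6.9282*I)
1/(V + Z) = 1/((-29249 + 4*I*sqrt(3)) + 433359) = 1/(404110 + 4*I*sqrt(3))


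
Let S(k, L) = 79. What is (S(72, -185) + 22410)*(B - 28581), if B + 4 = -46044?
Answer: -1678331581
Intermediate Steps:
B = -46048 (B = -4 - 46044 = -46048)
(S(72, -185) + 22410)*(B - 28581) = (79 + 22410)*(-46048 - 28581) = 22489*(-74629) = -1678331581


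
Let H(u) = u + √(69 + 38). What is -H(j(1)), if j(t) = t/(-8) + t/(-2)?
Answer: 5/8 - √107 ≈ -9.7191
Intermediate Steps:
j(t) = -5*t/8 (j(t) = t*(-⅛) + t*(-½) = -t/8 - t/2 = -5*t/8)
H(u) = u + √107
-H(j(1)) = -(-5/8*1 + √107) = -(-5/8 + √107) = 5/8 - √107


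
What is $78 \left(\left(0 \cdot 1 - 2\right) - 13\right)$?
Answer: $-1170$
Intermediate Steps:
$78 \left(\left(0 \cdot 1 - 2\right) - 13\right) = 78 \left(\left(0 - 2\right) - 13\right) = 78 \left(-2 - 13\right) = 78 \left(-15\right) = -1170$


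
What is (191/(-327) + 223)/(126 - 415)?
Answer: -72730/94503 ≈ -0.76961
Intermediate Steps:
(191/(-327) + 223)/(126 - 415) = (191*(-1/327) + 223)/(-289) = (-191/327 + 223)*(-1/289) = (72730/327)*(-1/289) = -72730/94503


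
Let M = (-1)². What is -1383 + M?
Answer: -1382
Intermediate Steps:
M = 1
-1383 + M = -1383 + 1 = -1382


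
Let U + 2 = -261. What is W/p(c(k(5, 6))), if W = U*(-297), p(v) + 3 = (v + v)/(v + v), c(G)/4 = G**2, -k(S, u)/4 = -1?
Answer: -78111/2 ≈ -39056.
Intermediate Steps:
k(S, u) = 4 (k(S, u) = -4*(-1) = 4)
U = -263 (U = -2 - 261 = -263)
c(G) = 4*G**2
p(v) = -2 (p(v) = -3 + (v + v)/(v + v) = -3 + (2*v)/((2*v)) = -3 + (2*v)*(1/(2*v)) = -3 + 1 = -2)
W = 78111 (W = -263*(-297) = 78111)
W/p(c(k(5, 6))) = 78111/(-2) = 78111*(-1/2) = -78111/2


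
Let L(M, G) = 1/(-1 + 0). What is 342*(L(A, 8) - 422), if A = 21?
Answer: -144666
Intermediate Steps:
L(M, G) = -1 (L(M, G) = 1/(-1) = -1)
342*(L(A, 8) - 422) = 342*(-1 - 422) = 342*(-423) = -144666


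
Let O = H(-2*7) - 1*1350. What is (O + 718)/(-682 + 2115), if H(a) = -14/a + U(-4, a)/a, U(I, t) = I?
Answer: -4415/10031 ≈ -0.44014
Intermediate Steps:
H(a) = -18/a (H(a) = -14/a - 4/a = -18/a)
O = -9441/7 (O = -18/((-2*7)) - 1*1350 = -18/(-14) - 1350 = -18*(-1/14) - 1350 = 9/7 - 1350 = -9441/7 ≈ -1348.7)
(O + 718)/(-682 + 2115) = (-9441/7 + 718)/(-682 + 2115) = -4415/7/1433 = -4415/7*1/1433 = -4415/10031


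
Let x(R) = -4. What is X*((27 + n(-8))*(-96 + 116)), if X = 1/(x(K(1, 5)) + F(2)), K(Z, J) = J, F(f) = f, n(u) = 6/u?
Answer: -525/2 ≈ -262.50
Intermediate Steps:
X = -1/2 (X = 1/(-4 + 2) = 1/(-2) = -1/2 ≈ -0.50000)
X*((27 + n(-8))*(-96 + 116)) = -(27 + 6/(-8))*(-96 + 116)/2 = -(27 + 6*(-1/8))*20/2 = -(27 - 3/4)*20/2 = -105*20/8 = -1/2*525 = -525/2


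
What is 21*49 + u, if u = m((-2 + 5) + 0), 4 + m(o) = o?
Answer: 1028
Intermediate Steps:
m(o) = -4 + o
u = -1 (u = -4 + ((-2 + 5) + 0) = -4 + (3 + 0) = -4 + 3 = -1)
21*49 + u = 21*49 - 1 = 1029 - 1 = 1028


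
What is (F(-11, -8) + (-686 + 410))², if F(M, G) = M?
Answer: 82369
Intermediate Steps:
(F(-11, -8) + (-686 + 410))² = (-11 + (-686 + 410))² = (-11 - 276)² = (-287)² = 82369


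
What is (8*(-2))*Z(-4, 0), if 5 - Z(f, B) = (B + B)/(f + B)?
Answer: -80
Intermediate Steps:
Z(f, B) = 5 - 2*B/(B + f) (Z(f, B) = 5 - (B + B)/(f + B) = 5 - 2*B/(B + f))
(8*(-2))*Z(-4, 0) = (8*(-2))*((3*0 + 5*(-4))/(0 - 4)) = -16*(0 - 20)/(-4) = -(-4)*(-20) = -16*5 = -80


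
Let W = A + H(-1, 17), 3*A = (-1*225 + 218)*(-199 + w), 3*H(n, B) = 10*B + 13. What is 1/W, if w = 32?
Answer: 3/1352 ≈ 0.0022189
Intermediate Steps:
H(n, B) = 13/3 + 10*B/3 (H(n, B) = (10*B + 13)/3 = (13 + 10*B)/3 = 13/3 + 10*B/3)
A = 1169/3 (A = ((-1*225 + 218)*(-199 + 32))/3 = ((-225 + 218)*(-167))/3 = (-7*(-167))/3 = (⅓)*1169 = 1169/3 ≈ 389.67)
W = 1352/3 (W = 1169/3 + (13/3 + (10/3)*17) = 1169/3 + (13/3 + 170/3) = 1169/3 + 61 = 1352/3 ≈ 450.67)
1/W = 1/(1352/3) = 3/1352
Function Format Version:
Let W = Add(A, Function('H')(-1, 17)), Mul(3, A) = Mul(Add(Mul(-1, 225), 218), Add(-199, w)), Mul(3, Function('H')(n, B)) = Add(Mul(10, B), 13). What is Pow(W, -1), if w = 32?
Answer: Rational(3, 1352) ≈ 0.0022189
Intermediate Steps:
Function('H')(n, B) = Add(Rational(13, 3), Mul(Rational(10, 3), B)) (Function('H')(n, B) = Mul(Rational(1, 3), Add(Mul(10, B), 13)) = Mul(Rational(1, 3), Add(13, Mul(10, B))) = Add(Rational(13, 3), Mul(Rational(10, 3), B)))
A = Rational(1169, 3) (A = Mul(Rational(1, 3), Mul(Add(Mul(-1, 225), 218), Add(-199, 32))) = Mul(Rational(1, 3), Mul(Add(-225, 218), -167)) = Mul(Rational(1, 3), Mul(-7, -167)) = Mul(Rational(1, 3), 1169) = Rational(1169, 3) ≈ 389.67)
W = Rational(1352, 3) (W = Add(Rational(1169, 3), Add(Rational(13, 3), Mul(Rational(10, 3), 17))) = Add(Rational(1169, 3), Add(Rational(13, 3), Rational(170, 3))) = Add(Rational(1169, 3), 61) = Rational(1352, 3) ≈ 450.67)
Pow(W, -1) = Pow(Rational(1352, 3), -1) = Rational(3, 1352)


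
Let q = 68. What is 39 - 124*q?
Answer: -8393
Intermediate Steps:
39 - 124*q = 39 - 124*68 = 39 - 8432 = -8393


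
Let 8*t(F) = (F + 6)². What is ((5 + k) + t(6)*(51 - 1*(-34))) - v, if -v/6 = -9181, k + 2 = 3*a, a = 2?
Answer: -53547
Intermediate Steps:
t(F) = (6 + F)²/8 (t(F) = (F + 6)²/8 = (6 + F)²/8)
k = 4 (k = -2 + 3*2 = -2 + 6 = 4)
v = 55086 (v = -6*(-9181) = 55086)
((5 + k) + t(6)*(51 - 1*(-34))) - v = ((5 + 4) + ((6 + 6)²/8)*(51 - 1*(-34))) - 1*55086 = (9 + ((⅛)*12²)*(51 + 34)) - 55086 = (9 + ((⅛)*144)*85) - 55086 = (9 + 18*85) - 55086 = (9 + 1530) - 55086 = 1539 - 55086 = -53547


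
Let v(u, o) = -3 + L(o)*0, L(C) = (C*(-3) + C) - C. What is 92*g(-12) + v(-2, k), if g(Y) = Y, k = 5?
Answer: -1107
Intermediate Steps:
L(C) = -3*C (L(C) = (-3*C + C) - C = -2*C - C = -3*C)
v(u, o) = -3 (v(u, o) = -3 - 3*o*0 = -3 + 0 = -3)
92*g(-12) + v(-2, k) = 92*(-12) - 3 = -1104 - 3 = -1107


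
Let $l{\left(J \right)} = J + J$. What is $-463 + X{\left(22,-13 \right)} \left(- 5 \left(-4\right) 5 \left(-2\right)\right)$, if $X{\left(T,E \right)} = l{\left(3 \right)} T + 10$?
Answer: $-28863$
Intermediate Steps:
$l{\left(J \right)} = 2 J$
$X{\left(T,E \right)} = 10 + 6 T$ ($X{\left(T,E \right)} = 2 \cdot 3 T + 10 = 6 T + 10 = 10 + 6 T$)
$-463 + X{\left(22,-13 \right)} \left(- 5 \left(-4\right) 5 \left(-2\right)\right) = -463 + \left(10 + 6 \cdot 22\right) \left(- 5 \left(-4\right) 5 \left(-2\right)\right) = -463 + \left(10 + 132\right) \left(- 5 \left(\left(-20\right) \left(-2\right)\right)\right) = -463 + 142 \left(\left(-5\right) 40\right) = -463 + 142 \left(-200\right) = -463 - 28400 = -28863$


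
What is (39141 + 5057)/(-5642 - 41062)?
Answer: -3157/3336 ≈ -0.94634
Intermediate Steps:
(39141 + 5057)/(-5642 - 41062) = 44198/(-46704) = 44198*(-1/46704) = -3157/3336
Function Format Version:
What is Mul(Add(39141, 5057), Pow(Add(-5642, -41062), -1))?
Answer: Rational(-3157, 3336) ≈ -0.94634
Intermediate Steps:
Mul(Add(39141, 5057), Pow(Add(-5642, -41062), -1)) = Mul(44198, Pow(-46704, -1)) = Mul(44198, Rational(-1, 46704)) = Rational(-3157, 3336)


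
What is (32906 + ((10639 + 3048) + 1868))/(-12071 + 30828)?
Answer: 48461/18757 ≈ 2.5836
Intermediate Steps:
(32906 + ((10639 + 3048) + 1868))/(-12071 + 30828) = (32906 + (13687 + 1868))/18757 = (32906 + 15555)*(1/18757) = 48461*(1/18757) = 48461/18757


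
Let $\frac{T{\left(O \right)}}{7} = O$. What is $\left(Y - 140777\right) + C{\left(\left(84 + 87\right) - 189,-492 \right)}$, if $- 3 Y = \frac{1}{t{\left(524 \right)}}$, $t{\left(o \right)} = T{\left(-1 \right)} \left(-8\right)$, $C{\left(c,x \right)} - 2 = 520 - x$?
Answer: $- \frac{23480185}{168} \approx -1.3976 \cdot 10^{5}$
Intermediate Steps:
$T{\left(O \right)} = 7 O$
$C{\left(c,x \right)} = 522 - x$ ($C{\left(c,x \right)} = 2 - \left(-520 + x\right) = 522 - x$)
$t{\left(o \right)} = 56$ ($t{\left(o \right)} = 7 \left(-1\right) \left(-8\right) = \left(-7\right) \left(-8\right) = 56$)
$Y = - \frac{1}{168}$ ($Y = - \frac{1}{3 \cdot 56} = \left(- \frac{1}{3}\right) \frac{1}{56} = - \frac{1}{168} \approx -0.0059524$)
$\left(Y - 140777\right) + C{\left(\left(84 + 87\right) - 189,-492 \right)} = \left(- \frac{1}{168} - 140777\right) + \left(522 - -492\right) = \left(- \frac{1}{168} - 140777\right) + \left(522 + 492\right) = \left(- \frac{1}{168} - 140777\right) + 1014 = - \frac{23650537}{168} + 1014 = - \frac{23480185}{168}$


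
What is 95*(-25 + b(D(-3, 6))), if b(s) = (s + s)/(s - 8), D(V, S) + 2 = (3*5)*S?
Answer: -2166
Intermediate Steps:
D(V, S) = -2 + 15*S (D(V, S) = -2 + (3*5)*S = -2 + 15*S)
b(s) = 2*s/(-8 + s) (b(s) = (2*s)/(-8 + s) = 2*s/(-8 + s))
95*(-25 + b(D(-3, 6))) = 95*(-25 + 2*(-2 + 15*6)/(-8 + (-2 + 15*6))) = 95*(-25 + 2*(-2 + 90)/(-8 + (-2 + 90))) = 95*(-25 + 2*88/(-8 + 88)) = 95*(-25 + 2*88/80) = 95*(-25 + 2*88*(1/80)) = 95*(-25 + 11/5) = 95*(-114/5) = -2166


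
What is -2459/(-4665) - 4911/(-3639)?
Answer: 10619372/5658645 ≈ 1.8767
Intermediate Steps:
-2459/(-4665) - 4911/(-3639) = -2459*(-1/4665) - 4911*(-1/3639) = 2459/4665 + 1637/1213 = 10619372/5658645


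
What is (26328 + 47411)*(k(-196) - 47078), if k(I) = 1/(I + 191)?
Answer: -17357496949/5 ≈ -3.4715e+9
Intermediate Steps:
k(I) = 1/(191 + I)
(26328 + 47411)*(k(-196) - 47078) = (26328 + 47411)*(1/(191 - 196) - 47078) = 73739*(1/(-5) - 47078) = 73739*(-1/5 - 47078) = 73739*(-235391/5) = -17357496949/5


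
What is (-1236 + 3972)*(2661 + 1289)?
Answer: 10807200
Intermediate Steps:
(-1236 + 3972)*(2661 + 1289) = 2736*3950 = 10807200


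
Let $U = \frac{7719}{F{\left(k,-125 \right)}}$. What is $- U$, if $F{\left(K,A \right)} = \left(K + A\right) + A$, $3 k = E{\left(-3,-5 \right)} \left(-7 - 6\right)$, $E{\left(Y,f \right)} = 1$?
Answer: $\frac{23157}{763} \approx 30.35$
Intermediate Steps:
$k = - \frac{13}{3}$ ($k = \frac{1 \left(-7 - 6\right)}{3} = \frac{1 \left(-13\right)}{3} = \frac{1}{3} \left(-13\right) = - \frac{13}{3} \approx -4.3333$)
$F{\left(K,A \right)} = K + 2 A$ ($F{\left(K,A \right)} = \left(A + K\right) + A = K + 2 A$)
$U = - \frac{23157}{763}$ ($U = \frac{7719}{- \frac{13}{3} + 2 \left(-125\right)} = \frac{7719}{- \frac{13}{3} - 250} = \frac{7719}{- \frac{763}{3}} = 7719 \left(- \frac{3}{763}\right) = - \frac{23157}{763} \approx -30.35$)
$- U = \left(-1\right) \left(- \frac{23157}{763}\right) = \frac{23157}{763}$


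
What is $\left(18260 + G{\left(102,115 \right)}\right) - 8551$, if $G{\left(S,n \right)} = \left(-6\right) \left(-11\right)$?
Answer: $9775$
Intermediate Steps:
$G{\left(S,n \right)} = 66$
$\left(18260 + G{\left(102,115 \right)}\right) - 8551 = \left(18260 + 66\right) - 8551 = 18326 - 8551 = 9775$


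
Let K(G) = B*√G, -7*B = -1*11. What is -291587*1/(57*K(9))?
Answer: -2041109/1881 ≈ -1085.1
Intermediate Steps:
B = 11/7 (B = -(-1)*11/7 = -⅐*(-11) = 11/7 ≈ 1.5714)
K(G) = 11*√G/7
-291587*1/(57*K(9)) = -291587/((-3*(-19))*(11*√9/7)) = -291587/(57*((11/7)*3)) = -291587/(57*(33/7)) = -291587/1881/7 = -291587*7/1881 = -2041109/1881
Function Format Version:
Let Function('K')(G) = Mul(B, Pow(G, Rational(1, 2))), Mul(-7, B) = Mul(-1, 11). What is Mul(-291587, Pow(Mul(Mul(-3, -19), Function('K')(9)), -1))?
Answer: Rational(-2041109, 1881) ≈ -1085.1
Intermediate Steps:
B = Rational(11, 7) (B = Mul(Rational(-1, 7), Mul(-1, 11)) = Mul(Rational(-1, 7), -11) = Rational(11, 7) ≈ 1.5714)
Function('K')(G) = Mul(Rational(11, 7), Pow(G, Rational(1, 2)))
Mul(-291587, Pow(Mul(Mul(-3, -19), Function('K')(9)), -1)) = Mul(-291587, Pow(Mul(Mul(-3, -19), Mul(Rational(11, 7), Pow(9, Rational(1, 2)))), -1)) = Mul(-291587, Pow(Mul(57, Mul(Rational(11, 7), 3)), -1)) = Mul(-291587, Pow(Mul(57, Rational(33, 7)), -1)) = Mul(-291587, Pow(Rational(1881, 7), -1)) = Mul(-291587, Rational(7, 1881)) = Rational(-2041109, 1881)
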